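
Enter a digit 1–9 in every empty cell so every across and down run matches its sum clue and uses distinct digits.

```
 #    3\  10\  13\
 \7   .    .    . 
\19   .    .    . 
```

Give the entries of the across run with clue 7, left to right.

7 in 3 cells must be {1,2,4}; 3 in 2 cells must be {1,2}.
The 7 across and the 13 down share only 4, so R1C3 = 4.
The 19 across and the 3 down share only 2, so R2C1 = 2.
R2C3 = 13 − 4 = 9 completes the 13 down.
R1C1 = 3 − 2 = 1 completes the 3 down.
R1C2 = 7 − 5 = 2 completes the 7 across.
R2C2 = 19 − 11 = 8 completes the 19 across.

1 2 4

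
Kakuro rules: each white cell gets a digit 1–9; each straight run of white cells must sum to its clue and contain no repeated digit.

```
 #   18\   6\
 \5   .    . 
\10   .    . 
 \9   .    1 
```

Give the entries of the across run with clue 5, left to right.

6 in 3 cells must be {1,2,3}.
R3C1 = 9 − 1 = 8 completes the 9 across.
No cell is forced outright now. R1C2 can only be 2 or 3 (the digits allowed by both its 5 across and its 6 down). If R1C2 = 3: then R1C1 would have to be in {2} for the 5 across but in {1,3,4,6,7,9} for the 18 down — contradiction. So R1C2 = 2.
R1C1 = 5 − 2 = 3 completes the 5 across.
R2C1 = 18 − 11 = 7 completes the 18 down.
R2C2 = 10 − 7 = 3 completes the 10 across.

3 2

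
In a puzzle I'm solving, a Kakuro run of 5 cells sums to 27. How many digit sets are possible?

11

5 distinct digits from 1–9 sum between 15 and 35.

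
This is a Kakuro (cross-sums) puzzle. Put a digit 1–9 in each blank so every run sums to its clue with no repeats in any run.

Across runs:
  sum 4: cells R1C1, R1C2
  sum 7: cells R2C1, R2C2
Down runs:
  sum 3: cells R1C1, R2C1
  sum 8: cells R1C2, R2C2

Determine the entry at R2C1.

2

4 in 2 cells must be {1,3}; 3 in 2 cells must be {1,2}.
The 4 across and the 3 down share only 1, so R1C1 = 1.
R1C2 = 4 − 1 = 3 completes the 4 across.
R2C1 = 3 − 1 = 2 completes the 3 down.
R2C2 = 7 − 2 = 5 completes the 7 across.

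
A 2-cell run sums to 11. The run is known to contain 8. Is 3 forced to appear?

Yes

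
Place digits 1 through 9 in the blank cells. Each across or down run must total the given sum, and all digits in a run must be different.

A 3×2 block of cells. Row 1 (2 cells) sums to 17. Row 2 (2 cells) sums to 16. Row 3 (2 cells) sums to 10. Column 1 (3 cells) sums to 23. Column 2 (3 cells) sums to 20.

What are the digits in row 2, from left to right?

17 in 2 cells must be {8,9}; 16 in 2 cells must be {7,9}; 23 in 3 cells must be {6,8,9}.
The 16 across and the 23 down share only 9, so (2,1) = 9.
(2,2) = 16 − 9 = 7 completes the 16 across.
Given what's placed, (1,1) must be 8 to fit the 17 across and 23 down.
(1,2) = 17 − 8 = 9 completes the 17 across.
(3,1) = 23 − 17 = 6 completes the 23 down.
(3,2) = 10 − 6 = 4 completes the 10 across.

9 7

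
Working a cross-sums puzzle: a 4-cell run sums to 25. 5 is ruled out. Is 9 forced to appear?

Counterexample: {4,6,7,8} sums to 25 under that restriction without using 9.

No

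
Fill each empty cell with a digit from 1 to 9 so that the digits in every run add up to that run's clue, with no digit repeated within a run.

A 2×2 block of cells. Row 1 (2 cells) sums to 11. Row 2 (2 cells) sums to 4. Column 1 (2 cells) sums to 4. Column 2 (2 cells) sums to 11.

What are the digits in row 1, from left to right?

3 8

4 in 2 cells must be {1,3}.
The 11 across and the 4 down share only 3, so (1,1) = 3.
(1,2) = 11 − 3 = 8 completes the 11 across.
(2,1) = 4 − 3 = 1 completes the 4 down.
(2,2) = 4 − 1 = 3 completes the 4 across.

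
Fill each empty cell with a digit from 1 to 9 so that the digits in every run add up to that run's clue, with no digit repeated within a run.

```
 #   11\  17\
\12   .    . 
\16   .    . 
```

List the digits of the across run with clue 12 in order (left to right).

4, 8

16 in 2 cells must be {7,9}; 17 in 2 cells must be {8,9}.
The 16 across and the 17 down share only 9, so R2C2 = 9.
R1C2 = 17 − 9 = 8 completes the 17 down.
R2C1 = 16 − 9 = 7 completes the 16 across.
R1C1 = 12 − 8 = 4 completes the 12 across.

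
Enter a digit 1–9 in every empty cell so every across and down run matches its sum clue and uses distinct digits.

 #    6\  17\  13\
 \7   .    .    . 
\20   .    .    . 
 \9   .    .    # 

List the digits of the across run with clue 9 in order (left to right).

2, 7

7 in 3 cells must be {1,2,4}; 6 in 3 cells must be {1,2,3}.
Only 4 fits R1C3 under both its across sum 7 and down sum 13.
The 20 across and the 6 down share only 3, so R2C1 = 3.
R2C3 = 13 − 4 = 9 completes the 13 down.
R2C2 = 20 − 12 = 8 completes the 20 across.
R1C2 = 2: the only remaining digit allowed by both the 7 across and the 17 down.
R3C2 = 17 − 10 = 7 completes the 17 down.
R1C1 = 7 − 6 = 1 completes the 7 across.
R3C1 = 9 − 7 = 2 completes the 9 across.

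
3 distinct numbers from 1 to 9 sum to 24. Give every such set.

3 distinct digits from 1–9 sum between 6 and 24.
Only one set works: {7,8,9}.

{7,8,9}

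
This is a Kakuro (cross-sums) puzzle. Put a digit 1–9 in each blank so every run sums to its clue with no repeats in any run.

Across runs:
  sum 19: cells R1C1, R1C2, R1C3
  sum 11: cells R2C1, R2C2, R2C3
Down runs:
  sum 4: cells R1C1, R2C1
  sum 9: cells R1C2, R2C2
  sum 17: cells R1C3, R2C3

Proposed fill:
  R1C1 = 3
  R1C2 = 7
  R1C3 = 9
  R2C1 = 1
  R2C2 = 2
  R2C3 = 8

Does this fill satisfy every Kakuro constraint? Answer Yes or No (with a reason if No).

Yes

Across: 3+7+9=19; 1+2+8=11. Down: 3+1=4; 7+2=9; 9+8=17. No digit repeats within any run.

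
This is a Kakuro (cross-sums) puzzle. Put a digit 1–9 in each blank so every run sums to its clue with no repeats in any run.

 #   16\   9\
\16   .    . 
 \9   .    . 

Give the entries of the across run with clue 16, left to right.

9, 7

16 in 2 cells must be {7,9}.
The 16 across and the 9 down share only 7, so R1C2 = 7.
The 9 across and the 16 down share only 7, so R2C1 = 7.
R2C2 = 9 − 7 = 2 completes the 9 across.
R1C1 = 16 − 7 = 9 completes the 16 across.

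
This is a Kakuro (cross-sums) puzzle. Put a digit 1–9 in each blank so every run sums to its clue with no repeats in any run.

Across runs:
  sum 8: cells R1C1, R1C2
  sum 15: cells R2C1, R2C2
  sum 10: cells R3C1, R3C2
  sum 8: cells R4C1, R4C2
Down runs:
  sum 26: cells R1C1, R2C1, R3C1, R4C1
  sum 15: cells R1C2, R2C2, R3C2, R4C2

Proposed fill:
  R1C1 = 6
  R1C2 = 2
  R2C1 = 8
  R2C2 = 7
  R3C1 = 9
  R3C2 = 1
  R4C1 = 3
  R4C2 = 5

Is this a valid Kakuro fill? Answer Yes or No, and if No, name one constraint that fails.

Across: 6+2=8; 8+7=15; 9+1=10; 3+5=8. Down: 6+8+9+3=26; 2+7+1+5=15. No digit repeats within any run.

Yes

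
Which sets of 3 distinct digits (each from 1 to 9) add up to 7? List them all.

{1,2,4}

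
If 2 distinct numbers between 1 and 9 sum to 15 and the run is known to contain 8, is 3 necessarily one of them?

No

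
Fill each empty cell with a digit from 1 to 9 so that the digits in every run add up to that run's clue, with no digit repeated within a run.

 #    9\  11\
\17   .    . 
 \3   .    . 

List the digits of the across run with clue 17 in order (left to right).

17 in 2 cells must be {8,9}; 3 in 2 cells must be {1,2}.
The 17 across and the 9 down share only 8, so R1C1 = 8.
R1C2 = 17 − 8 = 9 completes the 17 across.
R2C1 = 9 − 8 = 1 completes the 9 down.
R2C2 = 3 − 1 = 2 completes the 3 across.

8 9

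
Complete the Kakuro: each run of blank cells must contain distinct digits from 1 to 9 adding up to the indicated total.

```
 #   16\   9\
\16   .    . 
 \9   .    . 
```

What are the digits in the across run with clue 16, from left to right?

16 in 2 cells must be {7,9}.
The 16 across and the 9 down share only 7, so R1C2 = 7.
The 9 across and the 16 down share only 7, so R2C1 = 7.
R2C2 = 9 − 7 = 2 completes the 9 across.
R1C1 = 16 − 7 = 9 completes the 16 across.

9, 7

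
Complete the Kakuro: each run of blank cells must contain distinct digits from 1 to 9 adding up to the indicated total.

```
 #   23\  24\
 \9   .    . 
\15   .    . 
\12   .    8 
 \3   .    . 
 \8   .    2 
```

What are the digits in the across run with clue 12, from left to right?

4 8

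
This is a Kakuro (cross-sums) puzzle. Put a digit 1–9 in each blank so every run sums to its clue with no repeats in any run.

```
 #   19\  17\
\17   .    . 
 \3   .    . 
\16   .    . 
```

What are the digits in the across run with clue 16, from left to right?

9, 7

17 in 2 cells must be {8,9}; 3 in 2 cells must be {1,2}; 16 in 2 cells must be {7,9}.
The 3 across and the 19 down share only 2, so R2C1 = 2.
R2C2 = 3 − 2 = 1 completes the 3 across.
Given what's placed, R3C1 must be 9 to fit the 16 across and 19 down.
R3C2 = 16 − 9 = 7 completes the 16 across.
R1C1 = 19 − 11 = 8 completes the 19 down.
R1C2 = 17 − 8 = 9 completes the 17 across.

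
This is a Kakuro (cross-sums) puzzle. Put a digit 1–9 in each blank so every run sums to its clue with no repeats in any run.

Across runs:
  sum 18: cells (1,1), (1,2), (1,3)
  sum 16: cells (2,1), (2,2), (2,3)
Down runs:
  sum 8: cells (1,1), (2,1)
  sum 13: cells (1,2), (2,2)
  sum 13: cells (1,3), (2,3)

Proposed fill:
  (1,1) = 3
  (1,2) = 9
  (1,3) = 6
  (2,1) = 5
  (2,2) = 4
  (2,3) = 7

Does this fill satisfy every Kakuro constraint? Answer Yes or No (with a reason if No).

Yes

Across: 3+9+6=18; 5+4+7=16. Down: 3+5=8; 9+4=13; 6+7=13. No digit repeats within any run.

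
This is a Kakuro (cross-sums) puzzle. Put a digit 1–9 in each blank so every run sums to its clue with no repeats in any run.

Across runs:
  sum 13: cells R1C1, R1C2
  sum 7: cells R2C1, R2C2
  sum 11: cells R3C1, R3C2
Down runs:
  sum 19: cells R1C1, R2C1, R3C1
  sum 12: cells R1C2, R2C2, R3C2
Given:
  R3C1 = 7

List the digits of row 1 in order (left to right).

8 5

R3C2 = 11 − 7 = 4 completes the 11 across.
No cell is forced outright now. R2C1 can only be 3 or 4 (the digits allowed by both its 7 across and its 19 down). If R2C1 = 3: that forces R1C1 = 9, after which R1C2 would have to be in {4} for the 13 across but in {1,2,3,5,6,7} for the 12 down — contradiction. So R2C1 = 4.
R1C1 = 19 − 11 = 8 completes the 19 down.
R1C2 = 13 − 8 = 5 completes the 13 across.
R2C2 = 7 − 4 = 3 completes the 7 across.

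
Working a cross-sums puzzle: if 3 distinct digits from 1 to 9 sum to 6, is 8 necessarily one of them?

No

The only way to make 6 from 3 distinct digits is {1,2,3}, which does not contain 8.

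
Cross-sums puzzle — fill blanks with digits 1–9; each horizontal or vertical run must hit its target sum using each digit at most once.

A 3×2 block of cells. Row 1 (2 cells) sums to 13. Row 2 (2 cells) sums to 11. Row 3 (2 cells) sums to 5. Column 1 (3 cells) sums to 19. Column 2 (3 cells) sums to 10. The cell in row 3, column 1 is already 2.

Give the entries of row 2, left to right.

(3,2) = 5 − 2 = 3 completes the 5 across.
Nothing is forced directly, so branch on (1,1), whose candidates are 8 or 9. If (1,1) = 9: then (1,2) would have to be in {4} for the 13 across but in {1,2,5,6} for the 10 down — contradiction. So (1,1) = 8.
(1,2) = 13 − 8 = 5 completes the 13 across.
(2,1) = 19 − 10 = 9 completes the 19 down.
(2,2) = 11 − 9 = 2 completes the 11 across.

9, 2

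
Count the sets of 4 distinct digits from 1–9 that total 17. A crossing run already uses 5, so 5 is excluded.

4 distinct digits from 1–9 sum between 10 and 30.
Dropping sets that contain 5.
Enumerating: {1,2,6,8}, {1,3,4,9}, {1,3,6,7}, {2,3,4,8}.

4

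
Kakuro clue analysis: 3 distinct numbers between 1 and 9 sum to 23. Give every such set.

{6,8,9}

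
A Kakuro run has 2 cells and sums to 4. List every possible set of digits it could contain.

2 distinct digits from 1–9 sum between 3 and 17.
Only one set works: {1,3}.

{1,3}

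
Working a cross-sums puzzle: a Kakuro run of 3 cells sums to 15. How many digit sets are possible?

8

3 distinct digits from 1–9 sum between 6 and 24.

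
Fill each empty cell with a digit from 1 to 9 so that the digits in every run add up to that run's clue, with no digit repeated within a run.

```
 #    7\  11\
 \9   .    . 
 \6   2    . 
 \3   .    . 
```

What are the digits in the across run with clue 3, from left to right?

3 in 2 cells must be {1,2}; 7 in 3 cells must be {1,2,4}.
R2C2 = 6 − 2 = 4 completes the 6 across.
R3C1 = 1: the only remaining digit allowed by both the 3 across and the 7 down.
R3C2 = 3 − 1 = 2 completes the 3 across.
R1C1 = 7 − 3 = 4 completes the 7 down.
R1C2 = 9 − 4 = 5 completes the 9 across.

1, 2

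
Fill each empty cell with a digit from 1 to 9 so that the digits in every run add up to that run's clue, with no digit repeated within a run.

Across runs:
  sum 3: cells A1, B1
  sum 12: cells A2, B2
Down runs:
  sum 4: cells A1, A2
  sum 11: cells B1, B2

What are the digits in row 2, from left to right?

3 in 2 cells must be {1,2}; 4 in 2 cells must be {1,3}.
The 3 across and the 4 down share only 1, so A1 = 1.
B1 = 3 − 1 = 2 completes the 3 across.
A2 = 4 − 1 = 3 completes the 4 down.
B2 = 12 − 3 = 9 completes the 12 across.

3, 9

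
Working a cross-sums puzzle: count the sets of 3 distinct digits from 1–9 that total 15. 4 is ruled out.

5

3 distinct digits from 1–9 sum between 6 and 24.
Dropping sets that contain 4.
Enumerating: {1,5,9}, {1,6,8}, {2,5,8}, {2,6,7}, {3,5,7}.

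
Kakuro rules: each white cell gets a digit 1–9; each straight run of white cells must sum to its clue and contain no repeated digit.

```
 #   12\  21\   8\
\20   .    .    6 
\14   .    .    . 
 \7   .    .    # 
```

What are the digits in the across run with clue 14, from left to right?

R2C3 = 8 − 6 = 2 completes the 8 down.
No cell is forced outright now. R1C1 can only be 5 or 9 (the digits allowed by both its 20 across and its 12 down). If R1C1 = 9: that forces R1C2 = 5, after which R2C1 would have to be in {3,4,5,7,8,9} for the 14 across but in {1,2} for the 12 down — contradiction. So R1C1 = 5.
R1C2 = 20 − 11 = 9 completes the 20 across.
Nothing is forced directly, so branch on R2C1, whose candidates are 3 or 4. If R2C1 = 3: then R2C2 would have to be in {9} for the 14 across but in {4,5,7,8} for the 21 down — contradiction. So R2C1 = 4.
R2C2 = 14 − 6 = 8 completes the 14 across.
R3C1 = 12 − 9 = 3 completes the 12 down.
R3C2 = 7 − 3 = 4 completes the 7 across.

4, 8, 2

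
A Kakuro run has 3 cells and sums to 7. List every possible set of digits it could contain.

{1,2,4}

3 distinct digits from 1–9 sum between 6 and 24.
Only one set works: {1,2,4}.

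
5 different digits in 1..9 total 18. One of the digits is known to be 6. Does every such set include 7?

No

The only way to make 18 from 5 distinct digits under that restriction is {1,2,4,5,6}, which does not contain 7.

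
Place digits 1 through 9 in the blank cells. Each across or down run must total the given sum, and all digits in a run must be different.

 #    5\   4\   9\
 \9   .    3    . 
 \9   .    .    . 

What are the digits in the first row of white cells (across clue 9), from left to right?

2 3 4

4 in 2 cells must be {1,3}.
R2C2 = 4 − 3 = 1 completes the 4 down.
No cell is forced outright now. R2C1 can only be 2 or 3 (the digits allowed by both its 9 across and its 5 down). If R2C1 = 2: then R1C1 would have to be in {1,2,4,5} for the 9 across but in {3} for the 5 down — contradiction. So R2C1 = 3.
R1C1 = 5 − 3 = 2 completes the 5 down.
R1C3 = 9 − 5 = 4 completes the 9 across.
R2C3 = 9 − 4 = 5 completes the 9 across.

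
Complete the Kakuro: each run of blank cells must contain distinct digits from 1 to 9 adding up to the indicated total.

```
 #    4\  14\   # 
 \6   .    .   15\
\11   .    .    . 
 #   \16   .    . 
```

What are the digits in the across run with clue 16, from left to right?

7 9

16 in 2 cells must be {7,9}; 4 in 2 cells must be {1,3}.
The 6 across and the 4 down share only 1, so R1C1 = 1.
R1C2 = 6 − 1 = 5 completes the 6 across.
R2C1 = 4 − 1 = 3 completes the 4 down.
R3C2 = 7: the only remaining digit allowed by both the 16 across and the 14 down.
R3C3 = 16 − 7 = 9 completes the 16 across.
R2C2 = 14 − 12 = 2 completes the 14 down.
R2C3 = 11 − 5 = 6 completes the 11 across.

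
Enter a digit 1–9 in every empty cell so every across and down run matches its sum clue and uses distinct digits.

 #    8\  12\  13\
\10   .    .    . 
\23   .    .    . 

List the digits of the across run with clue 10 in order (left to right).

2, 3, 5

23 in 3 cells must be {6,8,9}.
The 23 across and the 8 down share only 6, so R2C1 = 6.
R1C1 = 8 − 6 = 2 completes the 8 down.
Nothing is forced directly, so branch on R1C3, whose candidates are 5 or 7. If R1C3 = 7: then R1C2 would have to be in {1} for the 10 across but in {3,4,5,7,8,9} for the 12 down — contradiction. So R1C3 = 5.
R1C2 = 10 − 7 = 3 completes the 10 across.
R2C2 = 12 − 3 = 9 completes the 12 down.
R2C3 = 23 − 15 = 8 completes the 23 across.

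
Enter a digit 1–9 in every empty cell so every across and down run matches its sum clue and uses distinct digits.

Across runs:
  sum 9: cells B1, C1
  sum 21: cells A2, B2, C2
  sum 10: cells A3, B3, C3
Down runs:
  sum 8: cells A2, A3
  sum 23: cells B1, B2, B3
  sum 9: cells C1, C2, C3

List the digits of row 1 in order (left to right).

8 1

23 in 3 cells must be {6,8,9}.
Only 6 fits B3 under both its across sum 10 and down sum 23.
Given what's placed, B1 must be 8 to fit the 9 across and 23 down.
C1 = 9 − 8 = 1 completes the 9 across.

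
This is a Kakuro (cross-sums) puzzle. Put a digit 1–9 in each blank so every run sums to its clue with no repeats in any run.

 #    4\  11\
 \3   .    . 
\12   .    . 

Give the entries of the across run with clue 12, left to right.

3 in 2 cells must be {1,2}; 4 in 2 cells must be {1,3}.
The 3 across and the 4 down share only 1, so R1C1 = 1.
R1C2 = 3 − 1 = 2 completes the 3 across.
R2C1 = 4 − 1 = 3 completes the 4 down.
R2C2 = 12 − 3 = 9 completes the 12 across.

3 9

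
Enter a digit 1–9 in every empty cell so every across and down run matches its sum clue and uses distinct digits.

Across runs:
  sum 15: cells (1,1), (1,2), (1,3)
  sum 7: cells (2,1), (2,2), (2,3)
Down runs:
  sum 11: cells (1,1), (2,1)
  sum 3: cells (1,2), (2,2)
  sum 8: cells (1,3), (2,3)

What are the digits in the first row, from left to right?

7 in 3 cells must be {1,2,4}; 3 in 2 cells must be {1,2}.
Nothing is forced directly, so branch on (1,2), whose candidates are 1 or 2. If (1,2) = 1: that forces (2,2) = 2, (2,3) = 1, after which (1,3) would have to be in {5,6,8,9} for the 15 across but in {7} for the 8 down — contradiction. So (1,2) = 2.
(2,2) = 3 − 2 = 1 completes the 3 down.
Given what's placed, (2,3) must be 2 to fit the 7 across and 8 down.
(1,3) = 8 − 2 = 6 completes the 8 down.
(2,1) = 7 − 3 = 4 completes the 7 across.
(1,1) = 15 − 8 = 7 completes the 15 across.

7, 2, 6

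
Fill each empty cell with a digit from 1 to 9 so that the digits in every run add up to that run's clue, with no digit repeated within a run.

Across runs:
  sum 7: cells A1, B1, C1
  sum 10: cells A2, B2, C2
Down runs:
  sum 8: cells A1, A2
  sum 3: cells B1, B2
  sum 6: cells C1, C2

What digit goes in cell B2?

7 in 3 cells must be {1,2,4}; 3 in 2 cells must be {1,2}.
Nothing is forced directly, so branch on A1, whose candidates are 1 or 2. If A1 = 2: that forces B1 = 1, C1 = 4, A2 = 6, after which B2 would have to be in {1,3} for the 10 across but in {2} for the 3 down — contradiction. So A1 = 1.
Given what's placed, B1 must be 2 to fit the 7 across and 3 down.
C1 = 7 − 3 = 4 completes the 7 across.
A2 = 8 − 1 = 7 completes the 8 down.
B2 = 3 − 2 = 1 completes the 3 down.
C2 = 10 − 8 = 2 completes the 10 across.

1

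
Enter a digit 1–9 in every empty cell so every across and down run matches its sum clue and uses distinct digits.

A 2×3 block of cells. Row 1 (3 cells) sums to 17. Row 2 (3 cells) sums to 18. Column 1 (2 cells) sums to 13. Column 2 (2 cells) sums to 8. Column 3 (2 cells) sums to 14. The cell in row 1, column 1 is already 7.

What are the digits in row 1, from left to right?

(2,1) = 13 − 7 = 6 completes the 13 down.
Nothing is forced directly, so branch on (2,2), whose candidates are 3 or 5 or 7. If (2,2) = 3: then (1,2) would have to be in {1,2,4,6,8,9} for the 17 across but in {5} for the 8 down — contradiction. If (2,2) = 5: then (1,2) would have to be in {1,2,4,6,8,9} for the 17 across but in {3} for the 8 down — contradiction. So (2,2) = 7.
(1,2) = 8 − 7 = 1 completes the 8 down.
(1,3) = 17 − 8 = 9 completes the 17 across.
(2,3) = 18 − 13 = 5 completes the 18 across.

7, 1, 9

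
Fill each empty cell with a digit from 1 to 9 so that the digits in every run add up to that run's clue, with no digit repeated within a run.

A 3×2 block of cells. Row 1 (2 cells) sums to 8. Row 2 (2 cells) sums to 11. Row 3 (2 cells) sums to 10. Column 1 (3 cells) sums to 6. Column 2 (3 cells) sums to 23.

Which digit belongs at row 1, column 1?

2

6 in 3 cells must be {1,2,3}; 23 in 3 cells must be {6,8,9}.
The 8 across and the 23 down share only 6, so (1,2) = 6.
(1,1) = 8 − 6 = 2 completes the 8 across.
Given what's placed, (2,1) must be 3 to fit the 11 across and 6 down.
(2,2) = 11 − 3 = 8 completes the 11 across.
(3,1) = 6 − 5 = 1 completes the 6 down.
(3,2) = 10 − 1 = 9 completes the 10 across.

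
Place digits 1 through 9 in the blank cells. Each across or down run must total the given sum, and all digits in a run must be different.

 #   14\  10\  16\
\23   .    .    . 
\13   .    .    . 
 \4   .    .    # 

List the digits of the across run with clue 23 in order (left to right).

8 6 9

23 in 3 cells must be {6,8,9}; 4 in 2 cells must be {1,3}; 16 in 2 cells must be {7,9}.
Only 6 fits R1C2 under both its across sum 23 and down sum 10.
Given what's placed, R1C3 must be 9 to fit the 23 across and 16 down.
R2C3 = 16 − 9 = 7 completes the 16 down.
R1C1 = 23 − 15 = 8 completes the 23 across.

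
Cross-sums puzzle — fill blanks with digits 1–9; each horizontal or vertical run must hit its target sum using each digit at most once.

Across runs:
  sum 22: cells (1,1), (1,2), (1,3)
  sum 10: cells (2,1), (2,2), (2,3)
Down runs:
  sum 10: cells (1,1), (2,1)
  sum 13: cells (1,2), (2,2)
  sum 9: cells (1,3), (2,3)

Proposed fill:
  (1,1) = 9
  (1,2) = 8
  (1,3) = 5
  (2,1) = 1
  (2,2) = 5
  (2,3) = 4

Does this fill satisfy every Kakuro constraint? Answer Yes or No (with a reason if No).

Yes

Across: 9+8+5=22; 1+5+4=10. Down: 9+1=10; 8+5=13; 5+4=9. No digit repeats within any run.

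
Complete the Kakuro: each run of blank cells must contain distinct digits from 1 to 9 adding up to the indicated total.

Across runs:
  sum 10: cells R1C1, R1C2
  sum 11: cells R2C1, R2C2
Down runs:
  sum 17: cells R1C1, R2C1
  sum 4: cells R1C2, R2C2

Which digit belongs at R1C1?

17 in 2 cells must be {8,9}; 4 in 2 cells must be {1,3}.
The 11 across and the 4 down share only 3, so R2C2 = 3.
R1C2 = 4 − 3 = 1 completes the 4 down.
R2C1 = 11 − 3 = 8 completes the 11 across.
R1C1 = 10 − 1 = 9 completes the 10 across.

9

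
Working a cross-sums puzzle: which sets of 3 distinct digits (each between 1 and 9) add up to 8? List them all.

3 distinct digits from 1–9 sum between 6 and 24.

{1,2,5}; {1,3,4}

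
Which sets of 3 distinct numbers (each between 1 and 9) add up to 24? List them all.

{7,8,9}

3 distinct digits from 1–9 sum between 6 and 24.
Only one set works: {7,8,9}.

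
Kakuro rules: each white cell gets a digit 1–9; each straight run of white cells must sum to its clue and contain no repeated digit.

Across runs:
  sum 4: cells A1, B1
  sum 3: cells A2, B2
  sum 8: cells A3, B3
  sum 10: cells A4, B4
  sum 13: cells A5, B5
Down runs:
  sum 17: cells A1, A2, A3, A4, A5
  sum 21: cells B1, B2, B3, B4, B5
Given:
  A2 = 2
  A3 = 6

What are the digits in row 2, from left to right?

2, 1

4 in 2 cells must be {1,3}; 3 in 2 cells must be {1,2}.
B2 = 3 − 2 = 1 completes the 3 across.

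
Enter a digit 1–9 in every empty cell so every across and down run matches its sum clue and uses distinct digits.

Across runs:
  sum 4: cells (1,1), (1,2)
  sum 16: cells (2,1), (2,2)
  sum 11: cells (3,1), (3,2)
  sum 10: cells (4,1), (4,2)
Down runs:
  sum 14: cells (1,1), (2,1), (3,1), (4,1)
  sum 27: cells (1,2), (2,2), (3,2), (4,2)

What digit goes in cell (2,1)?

7

4 in 2 cells must be {1,3}; 16 in 2 cells must be {7,9}.
Only 3 fits (1,2) under both its across sum 4 and down sum 27.
The 16 across and the 14 down share only 7, so (2,1) = 7.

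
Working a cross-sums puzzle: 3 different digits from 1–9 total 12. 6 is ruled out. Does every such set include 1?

Counterexample: {2,3,7} sums to 12 under that restriction without using 1.

No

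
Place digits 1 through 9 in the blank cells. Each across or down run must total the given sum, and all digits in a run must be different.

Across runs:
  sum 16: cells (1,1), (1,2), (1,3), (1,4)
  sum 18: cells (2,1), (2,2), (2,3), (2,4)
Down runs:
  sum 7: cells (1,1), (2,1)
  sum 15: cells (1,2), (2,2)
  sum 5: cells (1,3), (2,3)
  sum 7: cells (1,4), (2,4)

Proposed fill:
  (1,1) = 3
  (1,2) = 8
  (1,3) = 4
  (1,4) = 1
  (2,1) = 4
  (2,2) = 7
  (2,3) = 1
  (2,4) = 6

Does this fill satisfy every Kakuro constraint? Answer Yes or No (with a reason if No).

Across: 3+8+4+1=16; 4+7+1+6=18. Down: 3+4=7; 8+7=15; 4+1=5; 1+6=7. No digit repeats within any run.

Yes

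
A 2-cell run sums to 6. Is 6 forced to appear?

Counterexample: {1,5} sums to 6 without using 6.

No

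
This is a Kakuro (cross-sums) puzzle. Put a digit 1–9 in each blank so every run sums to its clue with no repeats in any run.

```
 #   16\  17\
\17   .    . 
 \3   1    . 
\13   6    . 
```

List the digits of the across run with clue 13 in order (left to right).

6, 7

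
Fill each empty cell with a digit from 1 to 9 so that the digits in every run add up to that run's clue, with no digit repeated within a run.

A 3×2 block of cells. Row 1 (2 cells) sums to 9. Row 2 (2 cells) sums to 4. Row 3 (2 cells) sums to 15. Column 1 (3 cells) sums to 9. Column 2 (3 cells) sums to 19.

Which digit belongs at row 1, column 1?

2

4 in 2 cells must be {1,3}.
The 4 across and the 19 down share only 3, so (2,2) = 3.
The 15 across and the 9 down share only 6, so (3,1) = 6.
(3,2) = 15 − 6 = 9 completes the 15 across.
(1,2) = 19 − 12 = 7 completes the 19 down.
(2,1) = 4 − 3 = 1 completes the 4 across.
(1,1) = 9 − 7 = 2 completes the 9 across.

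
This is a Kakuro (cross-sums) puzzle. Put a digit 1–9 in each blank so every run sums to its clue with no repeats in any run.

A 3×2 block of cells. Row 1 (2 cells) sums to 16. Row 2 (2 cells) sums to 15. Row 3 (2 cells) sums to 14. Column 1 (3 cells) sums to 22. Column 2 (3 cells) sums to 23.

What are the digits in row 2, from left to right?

9, 6

16 in 2 cells must be {7,9}; 23 in 3 cells must be {6,8,9}.
The 16 across and the 23 down share only 9, so (1,2) = 9.
(1,1) = 16 − 9 = 7 completes the 16 across.
Nothing is forced directly, so branch on (2,1), whose candidates are 6 or 9. If (2,1) = 6: then (2,2) would have to be in {9} for the 15 across but in {6,8} for the 23 down — contradiction. So (2,1) = 9.
(2,2) = 15 − 9 = 6 completes the 15 across.
(3,1) = 22 − 16 = 6 completes the 22 down.
(3,2) = 14 − 6 = 8 completes the 14 across.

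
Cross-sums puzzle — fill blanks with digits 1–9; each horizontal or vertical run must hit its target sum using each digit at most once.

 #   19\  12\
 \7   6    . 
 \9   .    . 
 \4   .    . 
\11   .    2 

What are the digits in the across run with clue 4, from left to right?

4 in 2 cells must be {1,3}.
R1C2 = 7 − 6 = 1 completes the 7 across.
Given what's placed, R3C2 must be 3 to fit the 4 across and 12 down.
R4C1 = 11 − 2 = 9 completes the 11 across.
R2C2 = 12 − 6 = 6 completes the 12 down.
R3C1 = 4 − 3 = 1 completes the 4 across.
R2C1 = 9 − 6 = 3 completes the 9 across.

1 3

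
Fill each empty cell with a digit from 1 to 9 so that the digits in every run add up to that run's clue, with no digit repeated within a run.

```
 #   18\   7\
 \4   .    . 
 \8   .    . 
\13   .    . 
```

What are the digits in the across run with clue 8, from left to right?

6 2

4 in 2 cells must be {1,3}; 7 in 3 cells must be {1,2,4}.
The 4 across and the 7 down share only 1, so R1C2 = 1.
Given what's placed, R2C2 must be 2 to fit the 8 across and 7 down.
R3C2 = 7 − 3 = 4 completes the 7 down.
R1C1 = 4 − 1 = 3 completes the 4 across.
R2C1 = 8 − 2 = 6 completes the 8 across.
R3C1 = 13 − 4 = 9 completes the 13 across.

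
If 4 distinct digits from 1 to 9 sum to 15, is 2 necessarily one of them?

No

Counterexample: {1,3,4,7} sums to 15 without using 2.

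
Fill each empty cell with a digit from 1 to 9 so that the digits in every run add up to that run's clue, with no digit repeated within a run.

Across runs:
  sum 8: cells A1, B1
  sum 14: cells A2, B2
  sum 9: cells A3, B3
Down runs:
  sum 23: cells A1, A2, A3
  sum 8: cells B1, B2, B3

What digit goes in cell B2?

23 in 3 cells must be {6,8,9}.
The 8 across and the 23 down share only 6, so A1 = 6.
B1 = 8 − 6 = 2 completes the 8 across.
Given what's placed, B2 must be 5 to fit the 14 across and 8 down.
A3 = 8: the only remaining digit allowed by both the 9 across and the 23 down.
B3 = 9 − 8 = 1 completes the 9 across.
A2 = 14 − 5 = 9 completes the 14 across.

5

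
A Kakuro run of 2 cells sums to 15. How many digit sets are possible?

2

2 distinct digits from 1–9 sum between 3 and 17.
Enumerating: {6,9}, {7,8}.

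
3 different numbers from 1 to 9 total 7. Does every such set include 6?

The only way to make 7 from 3 distinct digits is {1,2,4}, which does not contain 6.

No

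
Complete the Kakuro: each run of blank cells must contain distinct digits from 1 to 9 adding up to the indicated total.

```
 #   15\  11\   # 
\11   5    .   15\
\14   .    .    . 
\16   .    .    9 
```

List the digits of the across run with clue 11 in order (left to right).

5, 6

R1C2 = 11 − 5 = 6 completes the 11 across.
R2C3 = 15 − 9 = 6 completes the 15 down.
No cell is forced outright now. R2C2 can only be 1 or 3 (the digits allowed by both its 14 across and its 11 down). If R2C2 = 3: then R2C1 would have to be in {5} for the 14 across but in {1,2,3,4,6,7,8,9} for the 15 down — contradiction. So R2C2 = 1.
R2C1 = 14 − 7 = 7 completes the 14 across.
R3C1 = 15 − 12 = 3 completes the 15 down.
R3C2 = 16 − 12 = 4 completes the 16 across.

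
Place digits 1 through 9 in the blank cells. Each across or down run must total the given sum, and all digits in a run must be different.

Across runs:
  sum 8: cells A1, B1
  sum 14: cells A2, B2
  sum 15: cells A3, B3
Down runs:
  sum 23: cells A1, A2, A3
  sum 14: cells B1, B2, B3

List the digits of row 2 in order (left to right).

23 in 3 cells must be {6,8,9}.
The 8 across and the 23 down share only 6, so A1 = 6.
B1 = 8 − 6 = 2 completes the 8 across.
Nothing is forced directly, so branch on A2, whose candidates are 8 or 9. If A2 = 8: then B2 would have to be in {6} for the 14 across but in {3,4,5,7,8,9} for the 14 down — contradiction. So A2 = 9.
B2 = 14 − 9 = 5 completes the 14 across.
A3 = 23 − 15 = 8 completes the 23 down.
B3 = 15 − 8 = 7 completes the 15 across.

9 5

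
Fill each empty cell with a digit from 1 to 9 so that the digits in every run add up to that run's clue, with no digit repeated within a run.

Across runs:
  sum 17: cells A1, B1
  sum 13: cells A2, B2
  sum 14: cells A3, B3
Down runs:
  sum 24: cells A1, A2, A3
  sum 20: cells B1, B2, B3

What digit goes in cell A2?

7

17 in 2 cells must be {8,9}; 24 in 3 cells must be {7,8,9}.
Nothing is forced directly, so branch on A1, whose candidates are 8 or 9. If A1 = 9: that forces B1 = 8, A3 = 8, after which B3 would have to be in {6} for the 14 across but in {3,5,7,9} for the 20 down — contradiction. So A1 = 8.
B1 = 17 − 8 = 9 completes the 17 across.
Given what's placed, A3 must be 9 to fit the 14 across and 24 down.
B3 = 14 − 9 = 5 completes the 14 across.
A2 = 24 − 17 = 7 completes the 24 down.
B2 = 13 − 7 = 6 completes the 13 across.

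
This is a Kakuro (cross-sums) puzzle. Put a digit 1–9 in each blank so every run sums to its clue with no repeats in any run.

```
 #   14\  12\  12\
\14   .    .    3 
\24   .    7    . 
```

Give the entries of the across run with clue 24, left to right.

24 in 3 cells must be {7,8,9}.
R1C2 = 12 − 7 = 5 completes the 12 down.
R2C3 = 12 − 3 = 9 completes the 12 down.
R1C1 = 14 − 8 = 6 completes the 14 across.
R2C1 = 24 − 16 = 8 completes the 24 across.

8, 7, 9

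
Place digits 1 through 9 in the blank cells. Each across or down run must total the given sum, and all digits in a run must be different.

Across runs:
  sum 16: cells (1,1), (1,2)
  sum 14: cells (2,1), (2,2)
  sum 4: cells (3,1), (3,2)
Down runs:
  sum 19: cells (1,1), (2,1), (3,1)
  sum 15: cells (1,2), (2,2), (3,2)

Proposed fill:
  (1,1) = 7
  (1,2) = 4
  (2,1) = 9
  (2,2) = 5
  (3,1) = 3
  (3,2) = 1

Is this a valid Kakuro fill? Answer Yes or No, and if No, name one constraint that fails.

No — the across run (1,1)–(1,2) sums to 11, not 16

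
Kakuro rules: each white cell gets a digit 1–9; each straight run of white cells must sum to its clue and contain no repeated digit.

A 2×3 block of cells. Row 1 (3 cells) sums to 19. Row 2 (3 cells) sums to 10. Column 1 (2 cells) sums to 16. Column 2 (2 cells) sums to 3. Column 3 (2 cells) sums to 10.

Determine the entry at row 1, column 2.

2

16 in 2 cells must be {7,9}; 3 in 2 cells must be {1,2}.
The 19 across and the 3 down share only 2, so (1,2) = 2.
The 10 across and the 16 down share only 7, so (2,1) = 7.
(2,2) = 3 − 2 = 1 completes the 3 down.
(2,3) = 10 − 8 = 2 completes the 10 across.
(1,1) = 16 − 7 = 9 completes the 16 down.
(1,3) = 19 − 11 = 8 completes the 19 across.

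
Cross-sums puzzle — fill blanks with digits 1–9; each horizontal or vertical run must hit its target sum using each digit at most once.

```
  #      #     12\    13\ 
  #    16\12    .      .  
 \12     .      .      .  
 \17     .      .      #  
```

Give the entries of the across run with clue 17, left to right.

17 in 2 cells must be {8,9}; 16 in 2 cells must be {7,9}.
The 17 across and the 16 down share only 9, so R3C1 = 9.
R3C2 = 17 − 9 = 8 completes the 17 across.
R1C2 = 3: the only remaining digit allowed by both the 12 across and the 12 down.
R1C3 = 12 − 3 = 9 completes the 12 across.
R2C1 = 16 − 9 = 7 completes the 16 down.
R2C2 = 12 − 11 = 1 completes the 12 down.
R2C3 = 12 − 8 = 4 completes the 12 across.

9, 8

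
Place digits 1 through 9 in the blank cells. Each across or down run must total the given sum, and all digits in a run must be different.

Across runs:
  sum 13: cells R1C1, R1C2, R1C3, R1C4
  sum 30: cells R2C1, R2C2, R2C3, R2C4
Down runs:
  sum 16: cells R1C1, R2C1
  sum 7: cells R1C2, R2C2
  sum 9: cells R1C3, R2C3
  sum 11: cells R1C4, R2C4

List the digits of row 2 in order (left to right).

9 6 7 8

30 in 4 cells must be {6,7,8,9}; 16 in 2 cells must be {7,9}.
Only 7 fits R1C1 under both its across sum 13 and down sum 16.
R2C1 = 16 − 7 = 9 completes the 16 down.
Given what's placed, R2C2 must be 6 to fit the 30 across and 7 down.
R1C2 = 7 − 6 = 1 completes the 7 down.
No cell is forced outright now. R2C3 can only be 7 or 8 (the digits allowed by both its 30 across and its 9 down). If R2C3 = 8: then R1C3 would have to be in {2,3} for the 13 across but in {1} for the 9 down — contradiction. So R2C3 = 7.
R1C3 = 9 − 7 = 2 completes the 9 down.
R1C4 = 13 − 10 = 3 completes the 13 across.
R2C4 = 30 − 22 = 8 completes the 30 across.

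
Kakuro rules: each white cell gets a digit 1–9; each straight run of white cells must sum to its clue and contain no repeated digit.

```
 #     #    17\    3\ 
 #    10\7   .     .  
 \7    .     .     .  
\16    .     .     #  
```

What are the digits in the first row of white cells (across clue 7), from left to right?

7 in 3 cells must be {1,2,4}; 16 in 2 cells must be {7,9}; 3 in 2 cells must be {1,2}.
Nothing is forced directly, so branch on R3C1, whose candidates are 7 or 9. If R3C1 = 7: then R2C1 would have to be in {1,2,4} for the 7 across but in {3} for the 10 down — contradiction. So R3C1 = 9.
R2C1 = 10 − 9 = 1 completes the 10 down.
R2C3 = 2: the only remaining digit allowed by both the 7 across and the 3 down.
R3C2 = 16 − 9 = 7 completes the 16 across.
R1C3 = 3 − 2 = 1 completes the 3 down.
R2C2 = 7 − 3 = 4 completes the 7 across.
R1C2 = 7 − 1 = 6 completes the 7 across.

6 1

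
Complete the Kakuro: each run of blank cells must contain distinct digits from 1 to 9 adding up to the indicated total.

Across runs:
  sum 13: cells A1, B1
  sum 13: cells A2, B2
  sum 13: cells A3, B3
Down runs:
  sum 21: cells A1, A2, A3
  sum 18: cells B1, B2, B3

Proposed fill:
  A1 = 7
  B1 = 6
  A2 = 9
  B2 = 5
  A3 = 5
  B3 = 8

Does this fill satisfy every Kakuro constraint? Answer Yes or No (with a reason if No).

No — the across run A2–B2 sums to 14, not 13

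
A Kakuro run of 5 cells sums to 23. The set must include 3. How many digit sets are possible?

5 distinct digits from 1–9 sum between 15 and 35.
Keeping only sets containing 3.

7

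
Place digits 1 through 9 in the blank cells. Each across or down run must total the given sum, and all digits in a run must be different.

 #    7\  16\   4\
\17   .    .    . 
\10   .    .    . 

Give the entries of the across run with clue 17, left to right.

5 9 3

16 in 2 cells must be {7,9}; 4 in 2 cells must be {1,3}.
The 10 across and the 16 down share only 7, so R2C2 = 7.
Given what's placed, R2C3 must be 1 to fit the 10 across and 4 down.
R1C2 = 16 − 7 = 9 completes the 16 down.
R1C3 = 4 − 1 = 3 completes the 4 down.
R2C1 = 10 − 8 = 2 completes the 10 across.
R1C1 = 17 − 12 = 5 completes the 17 across.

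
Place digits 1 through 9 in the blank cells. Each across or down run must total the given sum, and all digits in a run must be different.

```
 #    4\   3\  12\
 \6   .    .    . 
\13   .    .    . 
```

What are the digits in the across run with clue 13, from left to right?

3, 1, 9

6 in 3 cells must be {1,2,3}; 4 in 2 cells must be {1,3}; 3 in 2 cells must be {1,2}.
The 6 across and the 12 down share only 3, so R1C3 = 3.
R2C3 = 12 − 3 = 9 completes the 12 down.
Given what's placed, R1C1 must be 1 to fit the 6 across and 4 down.
R1C2 = 6 − 4 = 2 completes the 6 across.
R2C1 = 4 − 1 = 3 completes the 4 down.
R2C2 = 13 − 12 = 1 completes the 13 across.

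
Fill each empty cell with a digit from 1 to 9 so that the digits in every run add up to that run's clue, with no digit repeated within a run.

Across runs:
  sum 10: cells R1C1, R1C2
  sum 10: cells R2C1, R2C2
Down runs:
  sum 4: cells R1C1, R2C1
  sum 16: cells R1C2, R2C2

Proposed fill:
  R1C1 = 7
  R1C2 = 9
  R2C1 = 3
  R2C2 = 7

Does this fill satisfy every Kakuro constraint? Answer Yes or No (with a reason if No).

No — the down run R1C1–R2C1 sums to 10, not 4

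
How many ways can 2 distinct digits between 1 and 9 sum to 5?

2 distinct digits from 1–9 sum between 3 and 17.
Enumerating: {1,4}, {2,3}.

2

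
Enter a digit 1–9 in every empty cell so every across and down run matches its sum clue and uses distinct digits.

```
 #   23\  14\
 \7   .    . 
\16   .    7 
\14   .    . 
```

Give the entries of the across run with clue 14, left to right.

8 6

16 in 2 cells must be {7,9}; 23 in 3 cells must be {6,8,9}.
Intersecting the 7 across with the 23 down forces R1C1 = 6.
R1C2 = 7 − 6 = 1 completes the 7 across.
R2C1 = 16 − 7 = 9 completes the 16 across.
R3C1 = 23 − 15 = 8 completes the 23 down.
R3C2 = 14 − 8 = 6 completes the 14 across.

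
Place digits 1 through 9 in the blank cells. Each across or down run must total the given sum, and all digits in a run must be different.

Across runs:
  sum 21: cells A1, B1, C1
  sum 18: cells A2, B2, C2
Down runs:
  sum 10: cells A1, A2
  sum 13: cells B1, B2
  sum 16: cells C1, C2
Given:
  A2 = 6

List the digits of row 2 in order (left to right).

16 in 2 cells must be {7,9}.
A1 = 10 − 6 = 4 completes the 10 down.
Given what's placed, C1 must be 9 to fit the 21 across and 16 down.
C2 = 16 − 9 = 7 completes the 16 down.
B1 = 21 − 13 = 8 completes the 21 across.
B2 = 18 − 13 = 5 completes the 18 across.

6, 5, 7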